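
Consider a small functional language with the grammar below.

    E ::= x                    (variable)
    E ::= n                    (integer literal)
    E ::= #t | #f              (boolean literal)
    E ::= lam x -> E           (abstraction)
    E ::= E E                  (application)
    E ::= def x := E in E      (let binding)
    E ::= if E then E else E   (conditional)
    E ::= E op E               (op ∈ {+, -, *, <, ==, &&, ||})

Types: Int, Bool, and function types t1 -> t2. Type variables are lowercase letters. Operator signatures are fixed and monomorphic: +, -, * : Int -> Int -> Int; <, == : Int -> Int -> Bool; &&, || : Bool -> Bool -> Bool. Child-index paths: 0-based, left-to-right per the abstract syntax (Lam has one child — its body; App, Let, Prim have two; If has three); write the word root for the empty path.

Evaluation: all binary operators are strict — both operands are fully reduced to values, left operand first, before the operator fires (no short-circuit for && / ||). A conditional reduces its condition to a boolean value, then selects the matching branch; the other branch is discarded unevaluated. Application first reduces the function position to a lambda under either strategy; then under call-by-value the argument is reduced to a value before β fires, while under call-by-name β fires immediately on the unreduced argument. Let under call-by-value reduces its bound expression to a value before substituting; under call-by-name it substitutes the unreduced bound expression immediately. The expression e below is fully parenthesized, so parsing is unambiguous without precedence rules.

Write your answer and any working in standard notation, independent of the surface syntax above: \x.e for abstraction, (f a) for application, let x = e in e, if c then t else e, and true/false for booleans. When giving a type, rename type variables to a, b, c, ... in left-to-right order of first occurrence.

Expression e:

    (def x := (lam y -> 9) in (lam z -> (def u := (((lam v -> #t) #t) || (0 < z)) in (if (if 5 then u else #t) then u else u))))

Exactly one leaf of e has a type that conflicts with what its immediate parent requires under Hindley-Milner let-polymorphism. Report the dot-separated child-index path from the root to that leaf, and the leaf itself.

Answer: 1.0.1.0.0 : 5

Trace:
\y._ : a -> Int
let x : forall. a -> Int
\v._ : c -> Bool
  unify c -> Bool ~ Bool -> d
  unify c ~ Bool
  unify Bool ~ d
_ _ : Bool
  unify Bool ~ Bool
  unify Int ~ Int
z : b
  unify b ~ Int
  unify Bool ~ Bool
let u : Bool
  unify Int ~ Bool
  FAIL: mismatch Int ~ Bool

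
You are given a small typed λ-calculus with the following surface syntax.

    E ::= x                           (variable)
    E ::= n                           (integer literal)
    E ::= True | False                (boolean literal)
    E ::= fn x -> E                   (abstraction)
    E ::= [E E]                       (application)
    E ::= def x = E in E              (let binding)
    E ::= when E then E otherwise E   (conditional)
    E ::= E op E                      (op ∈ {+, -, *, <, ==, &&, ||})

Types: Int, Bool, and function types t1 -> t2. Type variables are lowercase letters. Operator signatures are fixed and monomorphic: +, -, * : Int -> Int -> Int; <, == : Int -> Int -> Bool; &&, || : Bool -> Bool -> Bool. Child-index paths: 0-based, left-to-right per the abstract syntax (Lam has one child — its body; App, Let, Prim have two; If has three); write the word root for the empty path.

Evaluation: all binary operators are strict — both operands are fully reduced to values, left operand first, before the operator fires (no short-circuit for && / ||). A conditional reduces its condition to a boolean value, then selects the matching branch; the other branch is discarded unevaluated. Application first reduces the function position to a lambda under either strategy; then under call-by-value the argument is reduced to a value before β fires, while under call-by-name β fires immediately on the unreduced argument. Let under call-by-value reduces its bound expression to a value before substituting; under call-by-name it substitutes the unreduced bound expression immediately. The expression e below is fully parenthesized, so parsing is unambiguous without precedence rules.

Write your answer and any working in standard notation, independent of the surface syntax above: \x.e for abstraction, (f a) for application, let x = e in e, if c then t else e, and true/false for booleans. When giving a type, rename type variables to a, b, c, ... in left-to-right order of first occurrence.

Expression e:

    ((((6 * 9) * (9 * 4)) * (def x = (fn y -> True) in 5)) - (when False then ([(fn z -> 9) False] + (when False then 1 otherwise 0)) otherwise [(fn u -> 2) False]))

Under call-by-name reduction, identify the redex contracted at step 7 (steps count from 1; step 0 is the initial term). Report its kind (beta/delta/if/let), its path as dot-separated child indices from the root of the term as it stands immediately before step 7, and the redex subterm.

Trace:
step 0: ((((6 * 9) * (9 * 4)) * (let x = (\y.true) in 5)) - (if false then (((\z.9) false) + (if false then 1 else 0)) else ((\u.2) false)))
step 1: [delta@0.0.0] (((54 * (9 * 4)) * (let x = (\y.true) in 5)) - (if false then (((\z.9) false) + (if false then 1 else 0)) else ((\u.2) false)))
step 2: [delta@0.0.1] (((54 * 36) * (let x = (\y.true) in 5)) - (if false then (((\z.9) false) + (if false then 1 else 0)) else ((\u.2) false)))
step 3: [delta@0.0] ((1944 * (let x = (\y.true) in 5)) - (if false then (((\z.9) false) + (if false then 1 else 0)) else ((\u.2) false)))
step 4: [let@0.1] ((1944 * 5) - (if false then (((\z.9) false) + (if false then 1 else 0)) else ((\u.2) false)))
step 5: [delta@0] (9720 - (if false then (((\z.9) false) + (if false then 1 else 0)) else ((\u.2) false)))
step 6: [if@1] (9720 - ((\u.2) false))
step 7: [beta@1] (9720 - 2)

Answer: beta at 1 : ((\u.2) false)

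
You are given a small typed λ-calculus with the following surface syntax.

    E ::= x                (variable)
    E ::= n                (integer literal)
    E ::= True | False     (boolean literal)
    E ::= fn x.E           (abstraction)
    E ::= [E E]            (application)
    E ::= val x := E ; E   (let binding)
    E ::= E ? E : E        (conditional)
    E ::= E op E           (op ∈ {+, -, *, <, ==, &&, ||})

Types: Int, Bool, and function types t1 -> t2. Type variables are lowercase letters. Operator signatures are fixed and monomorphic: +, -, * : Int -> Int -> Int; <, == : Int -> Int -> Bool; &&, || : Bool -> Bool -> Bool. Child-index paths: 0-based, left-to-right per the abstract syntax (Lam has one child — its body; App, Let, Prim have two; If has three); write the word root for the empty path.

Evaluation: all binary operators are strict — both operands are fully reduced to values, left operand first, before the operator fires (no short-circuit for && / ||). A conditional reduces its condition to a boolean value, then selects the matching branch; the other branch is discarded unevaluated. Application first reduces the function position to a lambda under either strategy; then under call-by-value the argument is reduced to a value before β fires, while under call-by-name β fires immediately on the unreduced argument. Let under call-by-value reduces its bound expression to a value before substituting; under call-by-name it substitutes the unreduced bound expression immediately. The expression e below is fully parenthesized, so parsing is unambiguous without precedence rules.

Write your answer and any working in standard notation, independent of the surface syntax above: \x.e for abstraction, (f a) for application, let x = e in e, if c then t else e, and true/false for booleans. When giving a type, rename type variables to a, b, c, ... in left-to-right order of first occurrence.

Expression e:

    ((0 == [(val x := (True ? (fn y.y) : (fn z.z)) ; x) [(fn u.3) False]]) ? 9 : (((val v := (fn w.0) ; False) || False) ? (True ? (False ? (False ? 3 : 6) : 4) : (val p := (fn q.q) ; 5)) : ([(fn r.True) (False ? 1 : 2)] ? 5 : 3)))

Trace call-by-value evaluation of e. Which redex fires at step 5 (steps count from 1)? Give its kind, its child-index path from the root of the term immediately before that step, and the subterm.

Answer: delta at 0 : (0 == 3)

Working:
step 0: (if (0 == ((let x = (if true then (\y.y) else (\z.z)) in x) ((\u.3) false))) then 9 else (if ((let v = (\w.0) in false) || false) then (if true then (if false then (if false then 3 else 6) else 4) else (let p = (\q.q) in 5)) else (if ((\r.true) (if false then 1 else 2)) then 5 else 3)))
step 1: [if@0.1.0.0] (if (0 == ((let x = (\y.y) in x) ((\u.3) false))) then 9 else (if ((let v = (\w.0) in false) || false) then (if true then (if false then (if false then 3 else 6) else 4) else (let p = (\q.q) in 5)) else (if ((\r.true) (if false then 1 else 2)) then 5 else 3)))
step 2: [let@0.1.0] (if (0 == ((\y.y) ((\u.3) false))) then 9 else (if ((let v = (\w.0) in false) || false) then (if true then (if false then (if false then 3 else 6) else 4) else (let p = (\q.q) in 5)) else (if ((\r.true) (if false then 1 else 2)) then 5 else 3)))
step 3: [beta@0.1.1] (if (0 == ((\y.y) 3)) then 9 else (if ((let v = (\w.0) in false) || false) then (if true then (if false then (if false then 3 else 6) else 4) else (let p = (\q.q) in 5)) else (if ((\r.true) (if false then 1 else 2)) then 5 else 3)))
step 4: [beta@0.1] (if (0 == 3) then 9 else (if ((let v = (\w.0) in false) || false) then (if true then (if false then (if false then 3 else 6) else 4) else (let p = (\q.q) in 5)) else (if ((\r.true) (if false then 1 else 2)) then 5 else 3)))
step 5: [delta@0] (if false then 9 else (if ((let v = (\w.0) in false) || false) then (if true then (if false then (if false then 3 else 6) else 4) else (let p = (\q.q) in 5)) else (if ((\r.true) (if false then 1 else 2)) then 5 else 3)))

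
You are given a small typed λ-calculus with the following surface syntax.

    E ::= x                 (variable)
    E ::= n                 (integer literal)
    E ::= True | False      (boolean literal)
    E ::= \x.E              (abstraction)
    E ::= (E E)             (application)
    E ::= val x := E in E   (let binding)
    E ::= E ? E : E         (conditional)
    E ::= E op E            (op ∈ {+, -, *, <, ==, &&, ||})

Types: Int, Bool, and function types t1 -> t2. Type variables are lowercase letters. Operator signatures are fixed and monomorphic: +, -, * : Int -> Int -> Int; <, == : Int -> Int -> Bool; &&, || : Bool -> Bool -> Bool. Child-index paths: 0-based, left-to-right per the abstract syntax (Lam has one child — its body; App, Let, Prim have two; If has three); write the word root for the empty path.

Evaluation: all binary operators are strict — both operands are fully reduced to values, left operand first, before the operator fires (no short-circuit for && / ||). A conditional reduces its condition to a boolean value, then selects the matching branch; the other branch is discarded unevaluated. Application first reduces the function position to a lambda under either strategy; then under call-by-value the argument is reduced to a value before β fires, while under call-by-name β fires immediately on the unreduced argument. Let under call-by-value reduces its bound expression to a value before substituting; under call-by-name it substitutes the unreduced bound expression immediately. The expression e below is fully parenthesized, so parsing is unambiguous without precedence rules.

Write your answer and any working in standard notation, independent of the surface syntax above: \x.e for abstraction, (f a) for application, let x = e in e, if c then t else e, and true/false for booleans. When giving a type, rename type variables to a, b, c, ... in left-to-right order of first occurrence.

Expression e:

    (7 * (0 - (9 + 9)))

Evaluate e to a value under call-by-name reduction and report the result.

Answer: -126

Working:
step 0: (7 * (0 - (9 + 9)))
step 1: [delta@1.1] (7 * (0 - 18))
step 2: [delta@1] (7 * -18)
step 3: [delta@root] -126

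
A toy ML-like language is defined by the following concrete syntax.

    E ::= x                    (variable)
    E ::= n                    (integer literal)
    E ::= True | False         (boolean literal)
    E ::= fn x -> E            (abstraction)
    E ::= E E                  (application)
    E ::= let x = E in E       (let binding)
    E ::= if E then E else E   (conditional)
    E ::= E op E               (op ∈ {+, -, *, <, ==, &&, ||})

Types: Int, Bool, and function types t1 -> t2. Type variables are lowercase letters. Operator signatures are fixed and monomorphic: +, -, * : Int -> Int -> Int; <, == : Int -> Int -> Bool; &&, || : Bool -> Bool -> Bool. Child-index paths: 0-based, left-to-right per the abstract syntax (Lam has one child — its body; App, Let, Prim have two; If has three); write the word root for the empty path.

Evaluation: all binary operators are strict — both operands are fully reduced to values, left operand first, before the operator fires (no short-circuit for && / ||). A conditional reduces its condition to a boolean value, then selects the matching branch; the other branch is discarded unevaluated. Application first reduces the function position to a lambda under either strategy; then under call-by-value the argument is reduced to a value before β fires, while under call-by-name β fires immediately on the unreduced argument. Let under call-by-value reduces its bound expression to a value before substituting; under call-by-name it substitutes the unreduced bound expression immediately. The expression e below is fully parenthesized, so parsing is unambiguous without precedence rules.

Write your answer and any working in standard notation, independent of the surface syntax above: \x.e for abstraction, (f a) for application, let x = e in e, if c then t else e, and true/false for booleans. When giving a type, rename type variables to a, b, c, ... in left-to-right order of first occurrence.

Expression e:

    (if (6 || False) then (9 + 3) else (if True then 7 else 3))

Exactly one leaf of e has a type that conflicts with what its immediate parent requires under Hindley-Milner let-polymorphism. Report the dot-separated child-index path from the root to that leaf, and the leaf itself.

Answer: 0.0 : 6

Derivation:
  unify Int ~ Bool
  FAIL: mismatch Int ~ Bool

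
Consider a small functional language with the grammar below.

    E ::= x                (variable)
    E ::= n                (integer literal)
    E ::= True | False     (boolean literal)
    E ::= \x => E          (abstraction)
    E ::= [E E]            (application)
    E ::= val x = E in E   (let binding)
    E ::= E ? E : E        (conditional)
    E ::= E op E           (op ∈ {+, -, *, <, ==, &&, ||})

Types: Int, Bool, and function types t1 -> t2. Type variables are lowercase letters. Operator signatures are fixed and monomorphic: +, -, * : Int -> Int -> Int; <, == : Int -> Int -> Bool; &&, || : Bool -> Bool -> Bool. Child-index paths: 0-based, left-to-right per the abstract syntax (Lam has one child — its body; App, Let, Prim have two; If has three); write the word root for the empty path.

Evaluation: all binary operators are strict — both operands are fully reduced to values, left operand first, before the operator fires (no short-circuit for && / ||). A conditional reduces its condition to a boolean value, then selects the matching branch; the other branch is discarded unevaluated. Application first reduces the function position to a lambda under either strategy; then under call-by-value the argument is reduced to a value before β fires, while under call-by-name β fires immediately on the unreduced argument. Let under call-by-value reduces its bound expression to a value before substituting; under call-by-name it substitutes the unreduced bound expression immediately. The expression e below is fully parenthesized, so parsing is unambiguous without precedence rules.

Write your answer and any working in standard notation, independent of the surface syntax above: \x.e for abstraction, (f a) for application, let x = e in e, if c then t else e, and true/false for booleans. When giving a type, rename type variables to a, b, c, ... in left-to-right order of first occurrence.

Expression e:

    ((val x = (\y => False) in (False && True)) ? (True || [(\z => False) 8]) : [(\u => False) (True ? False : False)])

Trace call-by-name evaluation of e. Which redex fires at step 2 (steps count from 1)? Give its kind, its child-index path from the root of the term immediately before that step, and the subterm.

Answer: delta at 0 : (false && true)

Trace:
step 0: (if (let x = (\y.false) in (false && true)) then (true || ((\z.false) 8)) else ((\u.false) (if true then false else false)))
step 1: [let@0] (if (false && true) then (true || ((\z.false) 8)) else ((\u.false) (if true then false else false)))
step 2: [delta@0] (if false then (true || ((\z.false) 8)) else ((\u.false) (if true then false else false)))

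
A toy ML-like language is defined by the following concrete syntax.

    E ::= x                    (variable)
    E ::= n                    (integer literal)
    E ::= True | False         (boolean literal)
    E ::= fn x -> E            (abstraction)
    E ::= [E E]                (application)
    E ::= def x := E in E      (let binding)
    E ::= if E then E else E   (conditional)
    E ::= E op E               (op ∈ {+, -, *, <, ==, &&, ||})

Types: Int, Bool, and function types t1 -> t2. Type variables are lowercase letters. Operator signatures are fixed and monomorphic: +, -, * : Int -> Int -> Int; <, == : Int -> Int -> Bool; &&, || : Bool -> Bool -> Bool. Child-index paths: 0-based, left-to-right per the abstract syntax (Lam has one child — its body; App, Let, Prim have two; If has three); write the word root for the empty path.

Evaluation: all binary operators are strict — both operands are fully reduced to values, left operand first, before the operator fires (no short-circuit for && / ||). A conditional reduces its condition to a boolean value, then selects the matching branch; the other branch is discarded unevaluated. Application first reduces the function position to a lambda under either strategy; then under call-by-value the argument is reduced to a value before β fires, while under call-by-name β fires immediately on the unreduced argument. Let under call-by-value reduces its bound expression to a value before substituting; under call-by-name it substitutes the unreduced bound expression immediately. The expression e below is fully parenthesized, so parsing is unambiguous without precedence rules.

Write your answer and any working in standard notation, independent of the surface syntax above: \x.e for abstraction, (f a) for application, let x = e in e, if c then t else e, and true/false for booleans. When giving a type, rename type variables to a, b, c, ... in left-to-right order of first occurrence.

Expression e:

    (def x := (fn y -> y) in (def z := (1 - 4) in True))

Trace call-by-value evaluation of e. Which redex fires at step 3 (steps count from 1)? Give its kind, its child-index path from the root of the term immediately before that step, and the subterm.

Answer: let at root : (let z = -3 in true)

Derivation:
step 0: (let x = (\y.y) in (let z = (1 - 4) in true))
step 1: [let@root] (let z = (1 - 4) in true)
step 2: [delta@0] (let z = -3 in true)
step 3: [let@root] true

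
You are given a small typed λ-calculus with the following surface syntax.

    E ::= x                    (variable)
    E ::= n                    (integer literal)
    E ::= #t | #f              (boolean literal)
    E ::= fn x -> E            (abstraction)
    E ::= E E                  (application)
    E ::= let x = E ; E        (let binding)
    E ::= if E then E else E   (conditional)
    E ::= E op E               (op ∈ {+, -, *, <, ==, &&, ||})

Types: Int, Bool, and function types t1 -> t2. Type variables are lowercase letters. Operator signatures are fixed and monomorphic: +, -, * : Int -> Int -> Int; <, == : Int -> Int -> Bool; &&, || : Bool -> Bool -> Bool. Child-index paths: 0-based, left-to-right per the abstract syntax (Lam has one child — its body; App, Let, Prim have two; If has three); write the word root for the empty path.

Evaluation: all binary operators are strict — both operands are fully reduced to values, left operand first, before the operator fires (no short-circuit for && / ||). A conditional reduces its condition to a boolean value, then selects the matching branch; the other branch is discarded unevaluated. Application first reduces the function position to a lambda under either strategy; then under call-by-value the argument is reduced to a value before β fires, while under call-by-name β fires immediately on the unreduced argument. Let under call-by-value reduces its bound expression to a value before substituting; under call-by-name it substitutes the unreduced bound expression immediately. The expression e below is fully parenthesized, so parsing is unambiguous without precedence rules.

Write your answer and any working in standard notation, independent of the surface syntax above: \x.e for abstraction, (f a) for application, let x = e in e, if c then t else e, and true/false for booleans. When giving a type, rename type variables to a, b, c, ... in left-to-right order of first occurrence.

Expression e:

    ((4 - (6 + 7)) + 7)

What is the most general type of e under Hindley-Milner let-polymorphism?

Answer: Int

Derivation:
  unify Int ~ Int
  unify Int ~ Int
  unify Int ~ Int
  unify Int ~ Int
  unify Int ~ Int
  unify Int ~ Int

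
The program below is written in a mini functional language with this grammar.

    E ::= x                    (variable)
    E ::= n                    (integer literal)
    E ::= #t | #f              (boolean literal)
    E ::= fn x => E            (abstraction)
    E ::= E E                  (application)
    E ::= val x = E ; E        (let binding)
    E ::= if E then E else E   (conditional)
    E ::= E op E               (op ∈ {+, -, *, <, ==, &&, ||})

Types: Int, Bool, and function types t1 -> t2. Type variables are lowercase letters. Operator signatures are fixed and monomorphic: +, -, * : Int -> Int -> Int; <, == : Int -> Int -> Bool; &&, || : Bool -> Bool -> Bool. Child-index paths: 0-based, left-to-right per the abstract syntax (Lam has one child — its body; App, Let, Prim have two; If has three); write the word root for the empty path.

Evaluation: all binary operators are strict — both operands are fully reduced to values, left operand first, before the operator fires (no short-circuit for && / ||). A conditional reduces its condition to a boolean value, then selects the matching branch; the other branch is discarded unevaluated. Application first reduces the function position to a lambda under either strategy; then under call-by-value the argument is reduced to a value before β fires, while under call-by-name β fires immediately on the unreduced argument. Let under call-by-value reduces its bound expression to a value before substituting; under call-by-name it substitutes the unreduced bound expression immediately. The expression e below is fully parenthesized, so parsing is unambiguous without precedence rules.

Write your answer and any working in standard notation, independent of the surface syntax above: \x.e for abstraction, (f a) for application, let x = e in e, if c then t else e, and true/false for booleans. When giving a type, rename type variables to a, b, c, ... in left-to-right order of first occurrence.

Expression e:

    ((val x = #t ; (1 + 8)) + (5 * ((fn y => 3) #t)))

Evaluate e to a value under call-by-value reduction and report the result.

Answer: 24

Derivation:
step 0: ((let x = true in (1 + 8)) + (5 * ((\y.3) true)))
step 1: [let@0] ((1 + 8) + (5 * ((\y.3) true)))
step 2: [delta@0] (9 + (5 * ((\y.3) true)))
step 3: [beta@1.1] (9 + (5 * 3))
step 4: [delta@1] (9 + 15)
step 5: [delta@root] 24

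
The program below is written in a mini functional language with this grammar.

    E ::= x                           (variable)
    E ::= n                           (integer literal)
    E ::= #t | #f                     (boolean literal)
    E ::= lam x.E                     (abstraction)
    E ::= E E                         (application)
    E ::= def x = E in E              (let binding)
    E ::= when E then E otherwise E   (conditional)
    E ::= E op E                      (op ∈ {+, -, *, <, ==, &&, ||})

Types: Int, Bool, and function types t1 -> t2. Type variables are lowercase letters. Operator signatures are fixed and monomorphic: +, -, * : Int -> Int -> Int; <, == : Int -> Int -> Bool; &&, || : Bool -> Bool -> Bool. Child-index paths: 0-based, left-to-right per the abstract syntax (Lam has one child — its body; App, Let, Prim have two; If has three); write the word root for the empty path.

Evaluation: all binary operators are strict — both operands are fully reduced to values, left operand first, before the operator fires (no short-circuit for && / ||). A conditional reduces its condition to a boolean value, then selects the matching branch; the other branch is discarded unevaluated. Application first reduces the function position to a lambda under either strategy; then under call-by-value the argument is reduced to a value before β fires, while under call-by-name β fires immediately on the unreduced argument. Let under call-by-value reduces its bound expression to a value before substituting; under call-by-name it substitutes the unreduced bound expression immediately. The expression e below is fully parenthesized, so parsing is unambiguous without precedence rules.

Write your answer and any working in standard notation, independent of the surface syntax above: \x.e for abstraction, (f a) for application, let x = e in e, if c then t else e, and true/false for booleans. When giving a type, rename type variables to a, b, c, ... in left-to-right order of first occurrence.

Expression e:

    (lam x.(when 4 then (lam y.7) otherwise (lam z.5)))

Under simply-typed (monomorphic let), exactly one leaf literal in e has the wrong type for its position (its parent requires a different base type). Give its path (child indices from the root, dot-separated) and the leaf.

Answer: 0.0 : 4

Working:
  unify Int ~ Bool
  FAIL: mismatch Int ~ Bool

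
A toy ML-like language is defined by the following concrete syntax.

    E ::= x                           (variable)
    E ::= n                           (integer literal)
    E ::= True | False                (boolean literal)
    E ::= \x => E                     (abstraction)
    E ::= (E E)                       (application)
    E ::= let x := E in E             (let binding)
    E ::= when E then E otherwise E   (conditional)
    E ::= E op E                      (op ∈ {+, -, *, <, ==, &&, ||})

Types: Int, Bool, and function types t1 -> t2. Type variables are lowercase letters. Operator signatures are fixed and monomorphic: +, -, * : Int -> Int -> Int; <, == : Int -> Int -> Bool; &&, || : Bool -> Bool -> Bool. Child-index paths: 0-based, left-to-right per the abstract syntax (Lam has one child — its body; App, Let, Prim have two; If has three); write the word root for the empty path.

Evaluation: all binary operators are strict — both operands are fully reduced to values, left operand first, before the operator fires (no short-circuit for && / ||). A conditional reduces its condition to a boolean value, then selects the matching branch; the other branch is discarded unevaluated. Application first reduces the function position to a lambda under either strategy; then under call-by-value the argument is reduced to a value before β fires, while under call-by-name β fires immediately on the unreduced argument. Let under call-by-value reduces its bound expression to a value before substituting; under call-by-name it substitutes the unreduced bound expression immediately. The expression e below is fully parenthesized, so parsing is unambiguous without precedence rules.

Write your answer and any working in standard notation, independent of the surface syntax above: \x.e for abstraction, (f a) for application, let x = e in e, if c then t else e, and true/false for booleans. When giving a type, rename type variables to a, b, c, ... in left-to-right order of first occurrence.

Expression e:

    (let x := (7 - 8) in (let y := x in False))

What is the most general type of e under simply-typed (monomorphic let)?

Answer: Bool

Derivation:
  unify Int ~ Int
  unify Int ~ Int
let x : Int
x : Int
let y : Int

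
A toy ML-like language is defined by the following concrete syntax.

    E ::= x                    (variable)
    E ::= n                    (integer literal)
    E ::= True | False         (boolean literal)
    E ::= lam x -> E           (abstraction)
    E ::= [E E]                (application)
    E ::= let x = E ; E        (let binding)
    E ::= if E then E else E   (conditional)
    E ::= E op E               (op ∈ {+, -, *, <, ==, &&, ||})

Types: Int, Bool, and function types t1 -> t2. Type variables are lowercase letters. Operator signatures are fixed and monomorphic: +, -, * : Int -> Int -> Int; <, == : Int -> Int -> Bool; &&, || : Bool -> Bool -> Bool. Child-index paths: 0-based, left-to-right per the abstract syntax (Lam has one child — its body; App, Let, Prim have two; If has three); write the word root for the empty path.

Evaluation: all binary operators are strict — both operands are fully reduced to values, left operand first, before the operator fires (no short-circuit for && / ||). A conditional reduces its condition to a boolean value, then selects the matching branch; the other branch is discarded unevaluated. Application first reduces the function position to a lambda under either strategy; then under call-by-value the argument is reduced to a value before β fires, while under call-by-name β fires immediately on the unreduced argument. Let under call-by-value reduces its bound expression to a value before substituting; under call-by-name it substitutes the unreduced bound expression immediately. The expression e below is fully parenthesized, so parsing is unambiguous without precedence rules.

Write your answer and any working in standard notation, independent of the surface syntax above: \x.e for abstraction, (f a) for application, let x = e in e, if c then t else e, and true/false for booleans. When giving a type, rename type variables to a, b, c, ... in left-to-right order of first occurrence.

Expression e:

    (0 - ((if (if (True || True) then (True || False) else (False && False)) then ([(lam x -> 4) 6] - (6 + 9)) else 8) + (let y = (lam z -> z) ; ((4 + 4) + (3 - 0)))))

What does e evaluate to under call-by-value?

Derivation:
step 0: (0 - ((if (if (true || true) then (true || false) else (false && false)) then (((\x.4) 6) - (6 + 9)) else 8) + (let y = (\z.z) in ((4 + 4) + (3 - 0)))))
step 1: [delta@1.0.0.0] (0 - ((if (if true then (true || false) else (false && false)) then (((\x.4) 6) - (6 + 9)) else 8) + (let y = (\z.z) in ((4 + 4) + (3 - 0)))))
step 2: [if@1.0.0] (0 - ((if (true || false) then (((\x.4) 6) - (6 + 9)) else 8) + (let y = (\z.z) in ((4 + 4) + (3 - 0)))))
step 3: [delta@1.0.0] (0 - ((if true then (((\x.4) 6) - (6 + 9)) else 8) + (let y = (\z.z) in ((4 + 4) + (3 - 0)))))
step 4: [if@1.0] (0 - ((((\x.4) 6) - (6 + 9)) + (let y = (\z.z) in ((4 + 4) + (3 - 0)))))
step 5: [beta@1.0.0] (0 - ((4 - (6 + 9)) + (let y = (\z.z) in ((4 + 4) + (3 - 0)))))
step 6: [delta@1.0.1] (0 - ((4 - 15) + (let y = (\z.z) in ((4 + 4) + (3 - 0)))))
step 7: [delta@1.0] (0 - (-11 + (let y = (\z.z) in ((4 + 4) + (3 - 0)))))
step 8: [let@1.1] (0 - (-11 + ((4 + 4) + (3 - 0))))
step 9: [delta@1.1.0] (0 - (-11 + (8 + (3 - 0))))
step 10: [delta@1.1.1] (0 - (-11 + (8 + 3)))
step 11: [delta@1.1] (0 - (-11 + 11))
step 12: [delta@1] (0 - 0)
step 13: [delta@root] 0

Answer: 0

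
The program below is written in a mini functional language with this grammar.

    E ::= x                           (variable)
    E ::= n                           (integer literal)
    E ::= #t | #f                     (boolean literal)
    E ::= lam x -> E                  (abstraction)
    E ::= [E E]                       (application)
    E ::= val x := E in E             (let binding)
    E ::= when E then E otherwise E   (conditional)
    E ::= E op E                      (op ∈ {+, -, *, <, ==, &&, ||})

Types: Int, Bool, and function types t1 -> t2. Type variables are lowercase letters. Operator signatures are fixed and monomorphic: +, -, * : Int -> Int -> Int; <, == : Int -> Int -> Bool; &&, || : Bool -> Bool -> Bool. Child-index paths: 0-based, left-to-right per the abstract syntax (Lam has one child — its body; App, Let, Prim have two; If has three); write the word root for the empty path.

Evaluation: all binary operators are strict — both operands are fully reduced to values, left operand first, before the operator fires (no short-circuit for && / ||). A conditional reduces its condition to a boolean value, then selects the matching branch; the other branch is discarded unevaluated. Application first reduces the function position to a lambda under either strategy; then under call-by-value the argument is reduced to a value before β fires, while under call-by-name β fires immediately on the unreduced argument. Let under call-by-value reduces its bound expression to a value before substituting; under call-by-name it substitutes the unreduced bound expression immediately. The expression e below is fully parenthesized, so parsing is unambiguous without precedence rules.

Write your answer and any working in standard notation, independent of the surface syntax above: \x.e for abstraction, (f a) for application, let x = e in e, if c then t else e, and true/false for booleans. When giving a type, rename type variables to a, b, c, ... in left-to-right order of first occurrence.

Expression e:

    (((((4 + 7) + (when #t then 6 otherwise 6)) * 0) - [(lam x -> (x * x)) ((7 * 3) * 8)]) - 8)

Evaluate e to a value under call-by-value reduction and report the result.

Answer: -28232

Working:
step 0: (((((4 + 7) + (if true then 6 else 6)) * 0) - ((\x.(x * x)) ((7 * 3) * 8))) - 8)
step 1: [delta@0.0.0.0] ((((11 + (if true then 6 else 6)) * 0) - ((\x.(x * x)) ((7 * 3) * 8))) - 8)
step 2: [if@0.0.0.1] ((((11 + 6) * 0) - ((\x.(x * x)) ((7 * 3) * 8))) - 8)
step 3: [delta@0.0.0] (((17 * 0) - ((\x.(x * x)) ((7 * 3) * 8))) - 8)
step 4: [delta@0.0] ((0 - ((\x.(x * x)) ((7 * 3) * 8))) - 8)
step 5: [delta@0.1.1.0] ((0 - ((\x.(x * x)) (21 * 8))) - 8)
step 6: [delta@0.1.1] ((0 - ((\x.(x * x)) 168)) - 8)
step 7: [beta@0.1] ((0 - (168 * 168)) - 8)
step 8: [delta@0.1] ((0 - 28224) - 8)
step 9: [delta@0] (-28224 - 8)
step 10: [delta@root] -28232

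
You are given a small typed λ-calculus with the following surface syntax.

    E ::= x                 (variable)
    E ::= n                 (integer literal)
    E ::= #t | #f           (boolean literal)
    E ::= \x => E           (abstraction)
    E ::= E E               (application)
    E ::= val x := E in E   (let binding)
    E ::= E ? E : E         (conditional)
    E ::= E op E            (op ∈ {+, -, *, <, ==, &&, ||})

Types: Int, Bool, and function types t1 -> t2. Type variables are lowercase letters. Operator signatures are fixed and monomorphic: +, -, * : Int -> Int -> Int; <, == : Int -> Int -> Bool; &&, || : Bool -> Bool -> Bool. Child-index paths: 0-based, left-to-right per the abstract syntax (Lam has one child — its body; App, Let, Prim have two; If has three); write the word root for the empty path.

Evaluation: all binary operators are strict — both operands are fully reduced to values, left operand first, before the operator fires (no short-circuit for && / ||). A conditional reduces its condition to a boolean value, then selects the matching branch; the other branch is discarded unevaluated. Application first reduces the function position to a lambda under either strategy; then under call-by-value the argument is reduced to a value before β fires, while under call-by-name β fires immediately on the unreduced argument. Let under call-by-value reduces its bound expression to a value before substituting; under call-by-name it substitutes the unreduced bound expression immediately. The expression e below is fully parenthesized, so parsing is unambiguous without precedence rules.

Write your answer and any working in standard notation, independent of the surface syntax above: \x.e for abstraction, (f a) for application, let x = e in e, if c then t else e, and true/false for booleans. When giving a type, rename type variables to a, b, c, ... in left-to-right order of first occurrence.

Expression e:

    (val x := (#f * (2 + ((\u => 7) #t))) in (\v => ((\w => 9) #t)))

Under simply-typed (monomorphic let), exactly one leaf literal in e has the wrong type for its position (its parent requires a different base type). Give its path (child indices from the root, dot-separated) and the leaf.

Answer: 0.0 : false

Derivation:
  unify Bool ~ Int
  FAIL: mismatch Bool ~ Int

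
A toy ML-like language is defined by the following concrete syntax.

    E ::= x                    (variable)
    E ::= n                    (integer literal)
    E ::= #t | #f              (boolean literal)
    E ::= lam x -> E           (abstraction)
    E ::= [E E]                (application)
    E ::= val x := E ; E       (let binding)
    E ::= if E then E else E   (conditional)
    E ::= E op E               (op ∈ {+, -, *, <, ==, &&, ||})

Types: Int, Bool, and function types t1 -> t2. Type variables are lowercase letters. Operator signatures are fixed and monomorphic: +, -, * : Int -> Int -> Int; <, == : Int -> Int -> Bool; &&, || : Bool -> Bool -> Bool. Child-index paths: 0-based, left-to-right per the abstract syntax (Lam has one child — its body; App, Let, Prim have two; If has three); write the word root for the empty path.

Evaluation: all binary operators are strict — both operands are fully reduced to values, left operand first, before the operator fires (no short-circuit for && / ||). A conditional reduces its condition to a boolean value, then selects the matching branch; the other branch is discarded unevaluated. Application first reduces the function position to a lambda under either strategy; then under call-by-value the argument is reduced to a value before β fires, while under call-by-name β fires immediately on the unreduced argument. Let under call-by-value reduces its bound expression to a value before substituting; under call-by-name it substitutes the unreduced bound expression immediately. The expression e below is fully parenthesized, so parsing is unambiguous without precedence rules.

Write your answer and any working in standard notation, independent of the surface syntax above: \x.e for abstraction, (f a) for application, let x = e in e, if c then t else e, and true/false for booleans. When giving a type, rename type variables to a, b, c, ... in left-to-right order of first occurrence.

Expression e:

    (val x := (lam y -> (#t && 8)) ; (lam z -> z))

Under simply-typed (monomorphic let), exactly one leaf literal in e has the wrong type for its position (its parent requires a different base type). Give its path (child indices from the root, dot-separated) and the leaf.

Answer: 0.0.1 : 8

Derivation:
  unify Bool ~ Bool
  unify Int ~ Bool
  FAIL: mismatch Int ~ Bool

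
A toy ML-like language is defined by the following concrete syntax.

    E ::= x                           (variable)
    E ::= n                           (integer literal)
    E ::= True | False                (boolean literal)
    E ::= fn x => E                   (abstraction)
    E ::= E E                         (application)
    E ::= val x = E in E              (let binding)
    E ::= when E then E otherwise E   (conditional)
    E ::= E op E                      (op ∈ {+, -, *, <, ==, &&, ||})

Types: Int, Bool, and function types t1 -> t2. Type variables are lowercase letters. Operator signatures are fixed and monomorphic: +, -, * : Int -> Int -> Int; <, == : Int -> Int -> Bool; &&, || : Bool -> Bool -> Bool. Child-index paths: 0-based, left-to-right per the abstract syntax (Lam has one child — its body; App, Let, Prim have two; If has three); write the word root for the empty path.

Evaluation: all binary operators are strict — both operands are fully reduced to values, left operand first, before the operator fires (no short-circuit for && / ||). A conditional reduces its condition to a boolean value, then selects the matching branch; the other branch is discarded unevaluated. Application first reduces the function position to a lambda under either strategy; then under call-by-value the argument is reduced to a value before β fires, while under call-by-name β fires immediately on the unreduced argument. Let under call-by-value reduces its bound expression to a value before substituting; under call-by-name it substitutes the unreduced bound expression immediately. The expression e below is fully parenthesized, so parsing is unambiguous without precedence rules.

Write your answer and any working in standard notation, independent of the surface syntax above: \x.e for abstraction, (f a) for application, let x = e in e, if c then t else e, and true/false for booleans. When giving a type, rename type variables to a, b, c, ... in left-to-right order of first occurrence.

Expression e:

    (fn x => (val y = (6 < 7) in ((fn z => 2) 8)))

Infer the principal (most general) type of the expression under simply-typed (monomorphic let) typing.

Trace:
  unify Int ~ Int
  unify Int ~ Int
let y : Bool
\z._ : b -> Int
  unify b -> Int ~ Int -> c
  unify b ~ Int
  unify Int ~ c
_ _ : Int
\x._ : a -> Int

Answer: a -> Int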